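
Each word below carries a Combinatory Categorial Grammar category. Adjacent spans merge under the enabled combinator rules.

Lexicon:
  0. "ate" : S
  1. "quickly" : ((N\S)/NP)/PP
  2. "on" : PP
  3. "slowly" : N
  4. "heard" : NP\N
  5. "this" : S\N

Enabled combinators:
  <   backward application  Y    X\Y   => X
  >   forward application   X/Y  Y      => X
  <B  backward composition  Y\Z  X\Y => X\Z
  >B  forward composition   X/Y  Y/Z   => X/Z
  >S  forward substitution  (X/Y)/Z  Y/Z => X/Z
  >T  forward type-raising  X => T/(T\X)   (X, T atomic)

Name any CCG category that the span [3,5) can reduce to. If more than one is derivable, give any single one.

NP

[0,6] S   <
  [0,5] N   >
    [0,1] N/(N\S)   >T
      [0,1] "ate" : S
    [1,5] N\S   >
      [1,3] (N\S)/NP   >
        [1,2] "quickly" : ((N\S)/NP)/PP
        [2,3] "on" : PP
      [3,5] NP   >
        [3,4] NP/(NP\N)   >T
          [3,4] "slowly" : N
        [4,5] "heard" : NP\N
  [5,6] "this" : S\N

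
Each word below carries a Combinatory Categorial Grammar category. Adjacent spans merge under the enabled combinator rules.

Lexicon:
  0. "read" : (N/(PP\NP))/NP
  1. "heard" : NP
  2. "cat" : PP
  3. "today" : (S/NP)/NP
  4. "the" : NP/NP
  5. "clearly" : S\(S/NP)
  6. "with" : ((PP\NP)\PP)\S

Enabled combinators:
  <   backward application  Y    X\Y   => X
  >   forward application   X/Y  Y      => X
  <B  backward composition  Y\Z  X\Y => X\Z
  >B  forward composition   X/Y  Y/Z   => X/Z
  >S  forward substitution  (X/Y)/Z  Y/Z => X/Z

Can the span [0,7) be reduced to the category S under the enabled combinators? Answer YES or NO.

NO

(N/(PP\NP))/NP NP PP (S/NP)/NP NP/NP S\(S/NP) ((PP\NP)\PP)\S
CKY chart[0,7] = {N}; S ∉ chart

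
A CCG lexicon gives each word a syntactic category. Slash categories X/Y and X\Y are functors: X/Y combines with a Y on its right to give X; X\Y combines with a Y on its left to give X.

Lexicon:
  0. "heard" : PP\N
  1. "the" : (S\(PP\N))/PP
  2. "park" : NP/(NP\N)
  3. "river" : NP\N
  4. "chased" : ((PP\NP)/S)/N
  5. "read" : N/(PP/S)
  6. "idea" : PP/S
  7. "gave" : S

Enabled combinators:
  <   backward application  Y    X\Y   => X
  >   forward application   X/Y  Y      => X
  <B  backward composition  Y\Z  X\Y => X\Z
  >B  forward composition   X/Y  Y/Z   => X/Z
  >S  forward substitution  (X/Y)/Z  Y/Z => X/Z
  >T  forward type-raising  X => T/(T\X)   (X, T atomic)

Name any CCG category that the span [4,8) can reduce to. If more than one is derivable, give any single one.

PP\NP

[0,8] S   <
  [0,1] "heard" : PP\N
  [1,8] S\(PP\N)   >
    [1,2] "the" : (S\(PP\N))/PP
    [2,8] PP   <
      [2,4] NP   >
        [2,3] "park" : NP/(NP\N)
        [3,4] "river" : NP\N
      [4,8] PP\NP   >
        [4,7] (PP\NP)/S   >
          [4,5] "chased" : ((PP\NP)/S)/N
          [5,7] N   >
            [5,6] "read" : N/(PP/S)
            [6,7] "idea" : PP/S
        [7,8] "gave" : S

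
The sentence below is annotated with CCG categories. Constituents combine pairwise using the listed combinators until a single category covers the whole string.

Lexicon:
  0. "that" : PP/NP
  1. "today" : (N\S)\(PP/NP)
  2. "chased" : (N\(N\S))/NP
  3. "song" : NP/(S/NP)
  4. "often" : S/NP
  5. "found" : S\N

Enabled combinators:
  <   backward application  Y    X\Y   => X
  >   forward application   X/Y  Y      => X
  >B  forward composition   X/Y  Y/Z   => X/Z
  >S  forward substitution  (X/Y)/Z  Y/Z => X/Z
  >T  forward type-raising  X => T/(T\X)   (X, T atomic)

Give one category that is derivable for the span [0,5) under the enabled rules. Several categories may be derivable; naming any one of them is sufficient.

N

[0,6] S   <
  [0,5] N   <
    [0,2] N\S   <
      [0,1] "that" : PP/NP
      [1,2] "today" : (N\S)\(PP/NP)
    [2,5] N\(N\S)   >
      [2,3] "chased" : (N\(N\S))/NP
      [3,5] NP   >
        [3,4] "song" : NP/(S/NP)
        [4,5] "often" : S/NP
  [5,6] "found" : S\N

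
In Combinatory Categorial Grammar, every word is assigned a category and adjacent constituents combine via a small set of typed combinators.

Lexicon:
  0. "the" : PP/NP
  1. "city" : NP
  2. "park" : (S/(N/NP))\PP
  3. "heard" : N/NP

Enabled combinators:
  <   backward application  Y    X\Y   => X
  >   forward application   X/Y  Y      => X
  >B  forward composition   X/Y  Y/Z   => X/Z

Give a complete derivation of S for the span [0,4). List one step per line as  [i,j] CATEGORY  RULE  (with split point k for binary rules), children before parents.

[0,1] PP/NP  lex  "the"
[1,2] NP  lex  "city"
[0,2] PP  >  k=1
[2,3] (S/(N/NP))\PP  lex  "park"
[0,3] S/(N/NP)  <  k=2
[3,4] N/NP  lex  "heard"
[0,4] S  >  k=3

[0,4] S   >
  [0,3] S/(N/NP)   <
    [0,2] PP   >
      [0,1] "the" : PP/NP
      [1,2] "city" : NP
    [2,3] "park" : (S/(N/NP))\PP
  [3,4] "heard" : N/NP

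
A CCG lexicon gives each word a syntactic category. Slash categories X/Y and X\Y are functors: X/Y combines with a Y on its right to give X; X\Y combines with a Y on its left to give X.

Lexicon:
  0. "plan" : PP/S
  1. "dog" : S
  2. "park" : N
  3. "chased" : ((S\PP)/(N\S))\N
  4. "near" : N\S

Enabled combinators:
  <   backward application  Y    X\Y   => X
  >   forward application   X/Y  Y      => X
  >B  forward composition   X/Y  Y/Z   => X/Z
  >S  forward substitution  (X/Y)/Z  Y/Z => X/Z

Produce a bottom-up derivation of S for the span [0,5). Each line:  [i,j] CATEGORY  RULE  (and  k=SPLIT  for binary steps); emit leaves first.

[0,1] PP/S  lex  "plan"
[1,2] S  lex  "dog"
[0,2] PP  >  k=1
[2,3] N  lex  "park"
[3,4] ((S\PP)/(N\S))\N  lex  "chased"
[2,4] (S\PP)/(N\S)  <  k=3
[4,5] N\S  lex  "near"
[2,5] S\PP  >  k=4
[0,5] S  <  k=2

[0,5] S   <
  [0,2] PP   >
    [0,1] "plan" : PP/S
    [1,2] "dog" : S
  [2,5] S\PP   >
    [2,4] (S\PP)/(N\S)   <
      [2,3] "park" : N
      [3,4] "chased" : ((S\PP)/(N\S))\N
    [4,5] "near" : N\S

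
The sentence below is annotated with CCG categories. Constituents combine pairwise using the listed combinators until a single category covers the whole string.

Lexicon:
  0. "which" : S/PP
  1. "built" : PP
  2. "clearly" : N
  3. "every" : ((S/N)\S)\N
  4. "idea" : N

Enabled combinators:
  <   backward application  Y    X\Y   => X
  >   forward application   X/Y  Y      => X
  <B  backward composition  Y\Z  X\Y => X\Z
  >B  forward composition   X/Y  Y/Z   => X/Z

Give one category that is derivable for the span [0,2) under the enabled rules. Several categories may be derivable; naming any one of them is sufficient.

S

[0,5] S   >
  [0,4] S/N   <
    [0,2] S   >
      [0,1] "which" : S/PP
      [1,2] "built" : PP
    [2,4] (S/N)\S   <
      [2,3] "clearly" : N
      [3,4] "every" : ((S/N)\S)\N
  [4,5] "idea" : N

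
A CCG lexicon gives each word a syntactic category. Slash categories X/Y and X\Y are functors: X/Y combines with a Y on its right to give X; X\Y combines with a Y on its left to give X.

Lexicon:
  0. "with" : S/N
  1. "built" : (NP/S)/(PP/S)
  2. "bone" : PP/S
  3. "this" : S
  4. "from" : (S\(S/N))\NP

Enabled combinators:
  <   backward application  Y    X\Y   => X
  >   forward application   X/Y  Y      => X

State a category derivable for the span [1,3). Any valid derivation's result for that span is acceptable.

NP/S

[0,5] S   <
  [0,1] "with" : S/N
  [1,5] S\(S/N)   <
    [1,4] NP   >
      [1,3] NP/S   >
        [1,2] "built" : (NP/S)/(PP/S)
        [2,3] "bone" : PP/S
      [3,4] "this" : S
    [4,5] "from" : (S\(S/N))\NP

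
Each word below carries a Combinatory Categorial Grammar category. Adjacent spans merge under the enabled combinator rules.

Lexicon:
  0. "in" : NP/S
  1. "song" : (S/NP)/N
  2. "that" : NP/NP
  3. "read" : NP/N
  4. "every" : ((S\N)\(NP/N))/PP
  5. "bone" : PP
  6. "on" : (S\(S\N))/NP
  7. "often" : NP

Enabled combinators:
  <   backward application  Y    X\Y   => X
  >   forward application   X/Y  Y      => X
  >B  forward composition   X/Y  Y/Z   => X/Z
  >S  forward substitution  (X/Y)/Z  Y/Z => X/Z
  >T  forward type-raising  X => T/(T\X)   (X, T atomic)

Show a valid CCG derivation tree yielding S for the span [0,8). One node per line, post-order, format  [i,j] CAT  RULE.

[0,1] NP/S  lex  "in"
[1,2] (S/NP)/N  lex  "song"
[2,3] NP/NP  lex  "that"
[3,4] NP/N  lex  "read"
[2,4] NP/N  >B  k=3
[1,4] S/N  >S  k=2
[0,4] NP/N  >B  k=1
[4,5] ((S\N)\(NP/N))/PP  lex  "every"
[5,6] PP  lex  "bone"
[4,6] (S\N)\(NP/N)  >  k=5
[0,6] S\N  <  k=4
[6,7] (S\(S\N))/NP  lex  "on"
[7,8] NP  lex  "often"
[6,8] S\(S\N)  >  k=7
[0,8] S  <  k=6

[0,8] S   <
  [0,6] S\N   <
    [0,4] NP/N   >B
      [0,1] "in" : NP/S
      [1,4] S/N   >S
        [1,2] "song" : (S/NP)/N
        [2,4] NP/N   >B
          [2,3] "that" : NP/NP
          [3,4] "read" : NP/N
    [4,6] (S\N)\(NP/N)   >
      [4,5] "every" : ((S\N)\(NP/N))/PP
      [5,6] "bone" : PP
  [6,8] S\(S\N)   >
    [6,7] "on" : (S\(S\N))/NP
    [7,8] "often" : NP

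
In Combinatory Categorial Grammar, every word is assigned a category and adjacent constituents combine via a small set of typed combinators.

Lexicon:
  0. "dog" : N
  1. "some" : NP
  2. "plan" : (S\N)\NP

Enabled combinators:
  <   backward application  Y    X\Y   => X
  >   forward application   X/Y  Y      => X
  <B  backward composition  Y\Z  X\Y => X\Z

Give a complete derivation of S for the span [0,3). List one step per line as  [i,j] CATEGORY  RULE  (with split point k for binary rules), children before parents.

[0,3] S   <
  [0,1] "dog" : N
  [1,3] S\N   <
    [1,2] "some" : NP
    [2,3] "plan" : (S\N)\NP

[0,1] N  lex  "dog"
[1,2] NP  lex  "some"
[2,3] (S\N)\NP  lex  "plan"
[1,3] S\N  <  k=2
[0,3] S  <  k=1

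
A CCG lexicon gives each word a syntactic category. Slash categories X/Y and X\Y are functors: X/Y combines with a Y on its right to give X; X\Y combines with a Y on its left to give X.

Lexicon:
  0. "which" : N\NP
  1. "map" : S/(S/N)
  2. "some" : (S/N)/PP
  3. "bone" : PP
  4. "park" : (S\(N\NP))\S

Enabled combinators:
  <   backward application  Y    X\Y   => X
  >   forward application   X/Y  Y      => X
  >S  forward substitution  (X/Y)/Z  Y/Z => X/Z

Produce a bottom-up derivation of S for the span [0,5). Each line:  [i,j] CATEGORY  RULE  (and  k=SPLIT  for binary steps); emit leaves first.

[0,1] N\NP  lex  "which"
[1,2] S/(S/N)  lex  "map"
[2,3] (S/N)/PP  lex  "some"
[3,4] PP  lex  "bone"
[2,4] S/N  >  k=3
[1,4] S  >  k=2
[4,5] (S\(N\NP))\S  lex  "park"
[1,5] S\(N\NP)  <  k=4
[0,5] S  <  k=1

[0,5] S   <
  [0,1] "which" : N\NP
  [1,5] S\(N\NP)   <
    [1,4] S   >
      [1,2] "map" : S/(S/N)
      [2,4] S/N   >
        [2,3] "some" : (S/N)/PP
        [3,4] "bone" : PP
    [4,5] "park" : (S\(N\NP))\S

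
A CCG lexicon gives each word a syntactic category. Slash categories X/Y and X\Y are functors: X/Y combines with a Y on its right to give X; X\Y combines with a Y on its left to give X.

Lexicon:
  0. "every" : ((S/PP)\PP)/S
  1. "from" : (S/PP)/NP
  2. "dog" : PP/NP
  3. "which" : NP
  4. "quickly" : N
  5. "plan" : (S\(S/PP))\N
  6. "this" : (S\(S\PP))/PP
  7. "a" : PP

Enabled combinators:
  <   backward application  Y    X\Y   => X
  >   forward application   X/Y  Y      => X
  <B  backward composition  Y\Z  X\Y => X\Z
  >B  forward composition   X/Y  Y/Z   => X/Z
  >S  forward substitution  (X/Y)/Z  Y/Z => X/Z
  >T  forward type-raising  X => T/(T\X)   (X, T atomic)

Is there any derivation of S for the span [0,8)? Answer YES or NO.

[0,8] S   <
  [0,6] S\PP   <B
    [0,4] (S/PP)\PP   >
      [0,1] "every" : ((S/PP)\PP)/S
      [1,4] S   >
        [1,3] S/NP   >S
          [1,2] "from" : (S/PP)/NP
          [2,3] "dog" : PP/NP
        [3,4] "which" : NP
    [4,6] S\(S/PP)   <
      [4,5] "quickly" : N
      [5,6] "plan" : (S\(S/PP))\N
  [6,8] S\(S\PP)   >
    [6,7] "this" : (S\(S\PP))/PP
    [7,8] "a" : PP

YES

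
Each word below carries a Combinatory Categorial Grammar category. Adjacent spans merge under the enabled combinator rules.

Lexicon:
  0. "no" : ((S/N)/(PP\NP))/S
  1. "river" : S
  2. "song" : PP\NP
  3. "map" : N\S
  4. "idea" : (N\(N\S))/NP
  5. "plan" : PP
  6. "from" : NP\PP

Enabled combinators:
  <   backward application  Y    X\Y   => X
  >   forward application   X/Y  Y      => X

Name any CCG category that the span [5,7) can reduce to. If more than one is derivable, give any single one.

NP

[0,7] S   >
  [0,3] S/N   >
    [0,2] (S/N)/(PP\NP)   >
      [0,1] "no" : ((S/N)/(PP\NP))/S
      [1,2] "river" : S
    [2,3] "song" : PP\NP
  [3,7] N   <
    [3,4] "map" : N\S
    [4,7] N\(N\S)   >
      [4,5] "idea" : (N\(N\S))/NP
      [5,7] NP   <
        [5,6] "plan" : PP
        [6,7] "from" : NP\PP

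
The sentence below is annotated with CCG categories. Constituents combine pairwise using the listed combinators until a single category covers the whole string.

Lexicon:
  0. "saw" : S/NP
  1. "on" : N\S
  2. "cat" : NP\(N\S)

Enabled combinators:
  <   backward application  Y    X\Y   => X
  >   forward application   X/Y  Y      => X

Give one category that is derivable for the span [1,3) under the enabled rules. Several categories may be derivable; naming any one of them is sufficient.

NP

[0,3] S   >
  [0,1] "saw" : S/NP
  [1,3] NP   <
    [1,2] "on" : N\S
    [2,3] "cat" : NP\(N\S)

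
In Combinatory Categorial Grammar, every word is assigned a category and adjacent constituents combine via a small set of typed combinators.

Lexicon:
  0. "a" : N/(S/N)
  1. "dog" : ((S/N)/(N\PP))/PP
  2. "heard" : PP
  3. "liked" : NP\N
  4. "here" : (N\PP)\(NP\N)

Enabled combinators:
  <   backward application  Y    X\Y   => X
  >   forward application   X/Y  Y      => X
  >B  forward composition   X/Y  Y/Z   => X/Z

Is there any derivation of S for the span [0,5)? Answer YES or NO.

NO

N/(S/N) ((S/N)/(N\PP))/PP PP NP\N (N\PP)\(NP\N)
CKY chart[0,5] = {N}; S ∉ chart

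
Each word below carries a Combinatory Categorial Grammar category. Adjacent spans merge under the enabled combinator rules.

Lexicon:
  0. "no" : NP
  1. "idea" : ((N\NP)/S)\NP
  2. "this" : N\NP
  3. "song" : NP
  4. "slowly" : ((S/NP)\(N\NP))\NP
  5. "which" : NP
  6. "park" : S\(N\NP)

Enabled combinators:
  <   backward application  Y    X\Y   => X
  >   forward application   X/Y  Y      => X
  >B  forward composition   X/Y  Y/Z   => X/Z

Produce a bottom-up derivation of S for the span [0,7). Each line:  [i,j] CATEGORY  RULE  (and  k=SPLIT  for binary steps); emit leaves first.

[0,7] S   <
  [0,6] N\NP   >
    [0,2] (N\NP)/S   <
      [0,1] "no" : NP
      [1,2] "idea" : ((N\NP)/S)\NP
    [2,6] S   >
      [2,5] S/NP   <
        [2,3] "this" : N\NP
        [3,5] (S/NP)\(N\NP)   <
          [3,4] "song" : NP
          [4,5] "slowly" : ((S/NP)\(N\NP))\NP
      [5,6] "which" : NP
  [6,7] "park" : S\(N\NP)

[0,1] NP  lex  "no"
[1,2] ((N\NP)/S)\NP  lex  "idea"
[0,2] (N\NP)/S  <  k=1
[2,3] N\NP  lex  "this"
[3,4] NP  lex  "song"
[4,5] ((S/NP)\(N\NP))\NP  lex  "slowly"
[3,5] (S/NP)\(N\NP)  <  k=4
[2,5] S/NP  <  k=3
[5,6] NP  lex  "which"
[2,6] S  >  k=5
[0,6] N\NP  >  k=2
[6,7] S\(N\NP)  lex  "park"
[0,7] S  <  k=6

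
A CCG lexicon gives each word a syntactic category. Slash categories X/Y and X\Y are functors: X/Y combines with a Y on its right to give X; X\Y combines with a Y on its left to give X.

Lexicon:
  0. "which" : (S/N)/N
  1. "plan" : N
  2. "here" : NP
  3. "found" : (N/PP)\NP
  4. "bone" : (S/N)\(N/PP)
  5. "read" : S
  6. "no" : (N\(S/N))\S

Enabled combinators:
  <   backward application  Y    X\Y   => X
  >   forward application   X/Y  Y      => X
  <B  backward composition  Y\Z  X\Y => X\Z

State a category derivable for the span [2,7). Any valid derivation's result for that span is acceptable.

N

[0,7] S   >
  [0,2] S/N   >
    [0,1] "which" : (S/N)/N
    [1,2] "plan" : N
  [2,7] N   <
    [2,5] S/N   <
      [2,4] N/PP   <
        [2,3] "here" : NP
        [3,4] "found" : (N/PP)\NP
      [4,5] "bone" : (S/N)\(N/PP)
    [5,7] N\(S/N)   <
      [5,6] "read" : S
      [6,7] "no" : (N\(S/N))\S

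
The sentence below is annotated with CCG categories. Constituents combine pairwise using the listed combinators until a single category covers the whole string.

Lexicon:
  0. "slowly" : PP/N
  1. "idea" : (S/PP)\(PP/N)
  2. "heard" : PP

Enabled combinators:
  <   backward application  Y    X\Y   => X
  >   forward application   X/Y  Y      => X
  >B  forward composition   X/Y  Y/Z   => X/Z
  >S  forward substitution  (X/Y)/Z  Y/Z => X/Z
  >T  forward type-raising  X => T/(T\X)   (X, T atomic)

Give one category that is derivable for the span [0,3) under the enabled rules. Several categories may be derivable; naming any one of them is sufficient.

[0,3] S   >
  [0,2] S/PP   <
    [0,1] "slowly" : PP/N
    [1,2] "idea" : (S/PP)\(PP/N)
  [2,3] "heard" : PP

S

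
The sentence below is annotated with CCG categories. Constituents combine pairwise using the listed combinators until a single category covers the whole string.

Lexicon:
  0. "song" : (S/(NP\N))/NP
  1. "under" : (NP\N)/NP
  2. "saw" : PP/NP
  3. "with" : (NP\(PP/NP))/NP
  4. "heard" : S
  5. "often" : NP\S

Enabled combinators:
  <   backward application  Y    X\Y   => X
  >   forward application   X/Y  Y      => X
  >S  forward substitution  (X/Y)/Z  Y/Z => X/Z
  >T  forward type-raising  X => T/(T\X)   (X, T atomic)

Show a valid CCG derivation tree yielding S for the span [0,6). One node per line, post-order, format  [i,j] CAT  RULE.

[0,1] (S/(NP\N))/NP  lex  "song"
[1,2] (NP\N)/NP  lex  "under"
[0,2] S/NP  >S  k=1
[2,3] PP/NP  lex  "saw"
[3,4] (NP\(PP/NP))/NP  lex  "with"
[4,5] S  lex  "heard"
[4,5] NP/(NP\S)  >T
[5,6] NP\S  lex  "often"
[4,6] NP  >  k=5
[3,6] NP\(PP/NP)  >  k=4
[2,6] NP  <  k=3
[0,6] S  >  k=2

[0,6] S   >
  [0,2] S/NP   >S
    [0,1] "song" : (S/(NP\N))/NP
    [1,2] "under" : (NP\N)/NP
  [2,6] NP   <
    [2,3] "saw" : PP/NP
    [3,6] NP\(PP/NP)   >
      [3,4] "with" : (NP\(PP/NP))/NP
      [4,6] NP   >
        [4,5] NP/(NP\S)   >T
          [4,5] "heard" : S
        [5,6] "often" : NP\S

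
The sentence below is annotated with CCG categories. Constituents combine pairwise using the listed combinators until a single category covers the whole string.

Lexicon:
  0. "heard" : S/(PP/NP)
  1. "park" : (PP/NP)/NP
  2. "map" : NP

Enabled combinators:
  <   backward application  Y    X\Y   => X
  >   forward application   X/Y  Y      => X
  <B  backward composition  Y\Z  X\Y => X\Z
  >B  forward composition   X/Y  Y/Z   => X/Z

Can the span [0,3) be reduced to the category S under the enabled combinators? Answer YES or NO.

YES

[0,3] S   >
  [0,1] "heard" : S/(PP/NP)
  [1,3] PP/NP   >
    [1,2] "park" : (PP/NP)/NP
    [2,3] "map" : NP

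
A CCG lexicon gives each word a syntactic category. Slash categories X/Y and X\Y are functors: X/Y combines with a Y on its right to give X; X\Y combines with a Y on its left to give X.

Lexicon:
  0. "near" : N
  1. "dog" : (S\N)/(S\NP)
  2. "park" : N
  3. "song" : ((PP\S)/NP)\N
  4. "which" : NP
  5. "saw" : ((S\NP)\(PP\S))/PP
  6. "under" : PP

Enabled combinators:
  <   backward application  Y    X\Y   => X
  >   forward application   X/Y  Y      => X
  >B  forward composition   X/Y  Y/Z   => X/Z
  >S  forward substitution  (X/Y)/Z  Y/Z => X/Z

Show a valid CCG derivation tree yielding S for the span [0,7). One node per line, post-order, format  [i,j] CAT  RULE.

[0,1] N  lex  "near"
[1,2] (S\N)/(S\NP)  lex  "dog"
[2,3] N  lex  "park"
[3,4] ((PP\S)/NP)\N  lex  "song"
[2,4] (PP\S)/NP  <  k=3
[4,5] NP  lex  "which"
[2,5] PP\S  >  k=4
[5,6] ((S\NP)\(PP\S))/PP  lex  "saw"
[6,7] PP  lex  "under"
[5,7] (S\NP)\(PP\S)  >  k=6
[2,7] S\NP  <  k=5
[1,7] S\N  >  k=2
[0,7] S  <  k=1

[0,7] S   <
  [0,1] "near" : N
  [1,7] S\N   >
    [1,2] "dog" : (S\N)/(S\NP)
    [2,7] S\NP   <
      [2,5] PP\S   >
        [2,4] (PP\S)/NP   <
          [2,3] "park" : N
          [3,4] "song" : ((PP\S)/NP)\N
        [4,5] "which" : NP
      [5,7] (S\NP)\(PP\S)   >
        [5,6] "saw" : ((S\NP)\(PP\S))/PP
        [6,7] "under" : PP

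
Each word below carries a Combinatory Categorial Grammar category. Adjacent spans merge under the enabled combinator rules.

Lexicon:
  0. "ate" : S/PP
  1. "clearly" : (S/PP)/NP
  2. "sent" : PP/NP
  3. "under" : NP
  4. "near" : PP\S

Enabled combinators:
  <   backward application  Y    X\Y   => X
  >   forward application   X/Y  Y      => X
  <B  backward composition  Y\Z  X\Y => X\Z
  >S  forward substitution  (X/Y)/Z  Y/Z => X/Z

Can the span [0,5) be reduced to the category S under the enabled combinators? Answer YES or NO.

YES

[0,5] S   >
  [0,1] "ate" : S/PP
  [1,5] PP   <
    [1,4] S   >
      [1,3] S/NP   >S
        [1,2] "clearly" : (S/PP)/NP
        [2,3] "sent" : PP/NP
      [3,4] "under" : NP
    [4,5] "near" : PP\S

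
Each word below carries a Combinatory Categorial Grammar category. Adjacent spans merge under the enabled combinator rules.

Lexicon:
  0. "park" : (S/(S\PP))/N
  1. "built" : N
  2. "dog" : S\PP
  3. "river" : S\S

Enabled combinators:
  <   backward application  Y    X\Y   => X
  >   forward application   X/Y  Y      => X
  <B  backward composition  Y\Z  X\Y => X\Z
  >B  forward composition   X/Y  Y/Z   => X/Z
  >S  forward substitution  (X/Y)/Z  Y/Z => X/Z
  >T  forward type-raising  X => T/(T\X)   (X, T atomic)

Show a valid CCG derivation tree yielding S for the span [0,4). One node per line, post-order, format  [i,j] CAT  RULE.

[0,4] S   >
  [0,2] S/(S\PP)   >
    [0,1] "park" : (S/(S\PP))/N
    [1,2] "built" : N
  [2,4] S\PP   <B
    [2,3] "dog" : S\PP
    [3,4] "river" : S\S

[0,1] (S/(S\PP))/N  lex  "park"
[1,2] N  lex  "built"
[0,2] S/(S\PP)  >  k=1
[2,3] S\PP  lex  "dog"
[3,4] S\S  lex  "river"
[2,4] S\PP  <B  k=3
[0,4] S  >  k=2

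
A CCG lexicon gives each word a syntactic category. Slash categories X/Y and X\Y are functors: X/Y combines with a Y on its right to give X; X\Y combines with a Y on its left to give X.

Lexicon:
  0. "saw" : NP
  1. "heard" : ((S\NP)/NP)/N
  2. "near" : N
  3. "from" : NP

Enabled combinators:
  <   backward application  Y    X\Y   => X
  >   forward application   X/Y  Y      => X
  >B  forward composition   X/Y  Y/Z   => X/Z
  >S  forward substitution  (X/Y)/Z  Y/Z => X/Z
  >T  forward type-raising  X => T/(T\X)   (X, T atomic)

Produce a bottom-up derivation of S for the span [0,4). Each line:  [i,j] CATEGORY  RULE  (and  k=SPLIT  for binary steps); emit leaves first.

[0,4] S   <
  [0,1] "saw" : NP
  [1,4] S\NP   >
    [1,3] (S\NP)/NP   >
      [1,2] "heard" : ((S\NP)/NP)/N
      [2,3] "near" : N
    [3,4] "from" : NP

[0,1] NP  lex  "saw"
[1,2] ((S\NP)/NP)/N  lex  "heard"
[2,3] N  lex  "near"
[1,3] (S\NP)/NP  >  k=2
[3,4] NP  lex  "from"
[1,4] S\NP  >  k=3
[0,4] S  <  k=1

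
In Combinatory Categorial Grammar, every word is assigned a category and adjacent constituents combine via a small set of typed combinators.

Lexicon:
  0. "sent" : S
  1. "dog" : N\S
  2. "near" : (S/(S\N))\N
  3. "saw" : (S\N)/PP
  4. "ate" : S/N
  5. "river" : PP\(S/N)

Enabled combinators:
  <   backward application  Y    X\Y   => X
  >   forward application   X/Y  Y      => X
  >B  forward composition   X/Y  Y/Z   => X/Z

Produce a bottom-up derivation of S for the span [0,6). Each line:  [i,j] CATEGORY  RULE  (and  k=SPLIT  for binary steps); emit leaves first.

[0,6] S   >
  [0,3] S/(S\N)   <
    [0,2] N   <
      [0,1] "sent" : S
      [1,2] "dog" : N\S
    [2,3] "near" : (S/(S\N))\N
  [3,6] S\N   >
    [3,4] "saw" : (S\N)/PP
    [4,6] PP   <
      [4,5] "ate" : S/N
      [5,6] "river" : PP\(S/N)

[0,1] S  lex  "sent"
[1,2] N\S  lex  "dog"
[0,2] N  <  k=1
[2,3] (S/(S\N))\N  lex  "near"
[0,3] S/(S\N)  <  k=2
[3,4] (S\N)/PP  lex  "saw"
[4,5] S/N  lex  "ate"
[5,6] PP\(S/N)  lex  "river"
[4,6] PP  <  k=5
[3,6] S\N  >  k=4
[0,6] S  >  k=3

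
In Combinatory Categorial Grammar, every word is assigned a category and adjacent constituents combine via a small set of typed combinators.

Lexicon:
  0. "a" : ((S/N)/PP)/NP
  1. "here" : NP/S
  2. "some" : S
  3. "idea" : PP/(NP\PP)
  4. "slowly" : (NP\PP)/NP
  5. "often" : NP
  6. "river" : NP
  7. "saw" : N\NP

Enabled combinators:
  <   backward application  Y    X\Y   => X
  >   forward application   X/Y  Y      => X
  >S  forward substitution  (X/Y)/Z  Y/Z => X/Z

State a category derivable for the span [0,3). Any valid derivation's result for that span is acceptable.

[0,8] S   >
  [0,6] S/N   >
    [0,3] (S/N)/PP   >
      [0,1] "a" : ((S/N)/PP)/NP
      [1,3] NP   >
        [1,2] "here" : NP/S
        [2,3] "some" : S
    [3,6] PP   >
      [3,4] "idea" : PP/(NP\PP)
      [4,6] NP\PP   >
        [4,5] "slowly" : (NP\PP)/NP
        [5,6] "often" : NP
  [6,8] N   <
    [6,7] "river" : NP
    [7,8] "saw" : N\NP

(S/N)/PP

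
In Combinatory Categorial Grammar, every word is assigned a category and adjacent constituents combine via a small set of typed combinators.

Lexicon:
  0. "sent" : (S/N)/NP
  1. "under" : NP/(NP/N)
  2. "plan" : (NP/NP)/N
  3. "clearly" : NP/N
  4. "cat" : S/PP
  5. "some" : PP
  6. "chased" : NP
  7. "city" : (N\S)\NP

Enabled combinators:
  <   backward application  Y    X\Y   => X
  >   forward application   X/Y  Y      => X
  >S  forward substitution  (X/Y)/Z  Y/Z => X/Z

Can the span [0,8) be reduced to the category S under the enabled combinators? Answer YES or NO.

YES

[0,8] S   >
  [0,4] S/N   >
    [0,1] "sent" : (S/N)/NP
    [1,4] NP   >
      [1,2] "under" : NP/(NP/N)
      [2,4] NP/N   >S
        [2,3] "plan" : (NP/NP)/N
        [3,4] "clearly" : NP/N
  [4,8] N   <
    [4,6] S   >
      [4,5] "cat" : S/PP
      [5,6] "some" : PP
    [6,8] N\S   <
      [6,7] "chased" : NP
      [7,8] "city" : (N\S)\NP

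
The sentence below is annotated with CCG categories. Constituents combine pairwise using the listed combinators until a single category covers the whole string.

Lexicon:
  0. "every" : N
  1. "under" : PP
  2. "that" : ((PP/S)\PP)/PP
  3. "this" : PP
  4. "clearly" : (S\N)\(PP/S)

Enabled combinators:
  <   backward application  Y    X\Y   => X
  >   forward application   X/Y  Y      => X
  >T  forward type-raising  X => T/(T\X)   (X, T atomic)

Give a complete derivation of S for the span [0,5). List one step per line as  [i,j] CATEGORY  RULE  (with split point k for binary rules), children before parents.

[0,5] S   >
  [0,1] S/(S\N)   >T
    [0,1] "every" : N
  [1,5] S\N   <
    [1,4] PP/S   <
      [1,2] "under" : PP
      [2,4] (PP/S)\PP   >
        [2,3] "that" : ((PP/S)\PP)/PP
        [3,4] "this" : PP
    [4,5] "clearly" : (S\N)\(PP/S)

[0,1] N  lex  "every"
[0,1] S/(S\N)  >T
[1,2] PP  lex  "under"
[2,3] ((PP/S)\PP)/PP  lex  "that"
[3,4] PP  lex  "this"
[2,4] (PP/S)\PP  >  k=3
[1,4] PP/S  <  k=2
[4,5] (S\N)\(PP/S)  lex  "clearly"
[1,5] S\N  <  k=4
[0,5] S  >  k=1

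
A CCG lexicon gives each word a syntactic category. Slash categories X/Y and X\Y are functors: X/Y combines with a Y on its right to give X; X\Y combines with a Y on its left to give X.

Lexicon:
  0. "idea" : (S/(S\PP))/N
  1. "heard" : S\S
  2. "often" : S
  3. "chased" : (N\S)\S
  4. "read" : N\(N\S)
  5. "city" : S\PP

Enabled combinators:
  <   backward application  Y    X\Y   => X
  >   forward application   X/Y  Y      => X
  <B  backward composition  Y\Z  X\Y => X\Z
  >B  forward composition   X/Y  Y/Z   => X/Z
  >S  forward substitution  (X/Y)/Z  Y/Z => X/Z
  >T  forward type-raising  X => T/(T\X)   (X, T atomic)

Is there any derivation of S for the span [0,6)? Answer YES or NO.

YES

[0,6] S   >
  [0,5] S/(S\PP)   >
    [0,1] "idea" : (S/(S\PP))/N
    [1,5] N   <
      [1,4] N\S   <B
        [1,2] "heard" : S\S
        [2,4] N\S   <
          [2,3] "often" : S
          [3,4] "chased" : (N\S)\S
      [4,5] "read" : N\(N\S)
  [5,6] "city" : S\PP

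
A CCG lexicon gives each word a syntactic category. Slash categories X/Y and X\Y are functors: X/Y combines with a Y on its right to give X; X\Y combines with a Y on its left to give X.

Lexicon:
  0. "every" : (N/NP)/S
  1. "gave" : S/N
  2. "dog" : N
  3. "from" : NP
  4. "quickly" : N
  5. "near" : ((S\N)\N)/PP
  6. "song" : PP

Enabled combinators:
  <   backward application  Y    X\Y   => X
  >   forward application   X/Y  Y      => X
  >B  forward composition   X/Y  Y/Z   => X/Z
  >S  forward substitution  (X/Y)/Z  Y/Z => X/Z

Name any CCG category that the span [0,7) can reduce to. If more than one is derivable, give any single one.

S

[0,7] S   <
  [0,4] N   >
    [0,3] N/NP   >
      [0,1] "every" : (N/NP)/S
      [1,3] S   >
        [1,2] "gave" : S/N
        [2,3] "dog" : N
    [3,4] "from" : NP
  [4,7] S\N   <
    [4,5] "quickly" : N
    [5,7] (S\N)\N   >
      [5,6] "near" : ((S\N)\N)/PP
      [6,7] "song" : PP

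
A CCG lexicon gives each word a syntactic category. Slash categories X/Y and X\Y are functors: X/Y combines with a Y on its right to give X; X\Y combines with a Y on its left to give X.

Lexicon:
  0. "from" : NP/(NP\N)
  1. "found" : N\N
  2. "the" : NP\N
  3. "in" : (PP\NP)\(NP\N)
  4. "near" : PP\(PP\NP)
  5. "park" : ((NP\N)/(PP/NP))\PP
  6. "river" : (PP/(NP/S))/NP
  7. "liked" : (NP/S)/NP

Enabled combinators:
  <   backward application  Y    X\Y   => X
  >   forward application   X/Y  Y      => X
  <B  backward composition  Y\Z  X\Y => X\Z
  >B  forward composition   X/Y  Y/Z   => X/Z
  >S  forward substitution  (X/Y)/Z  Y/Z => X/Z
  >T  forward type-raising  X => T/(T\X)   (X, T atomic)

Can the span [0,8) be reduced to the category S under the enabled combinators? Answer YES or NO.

NO

NP/(NP\N) N\N NP\N (PP\NP)\(NP\N) PP\(PP\NP) ((NP\N)/(PP/NP))\PP (PP/(NP/S))/NP (NP/S)/NP
CKY chart[0,8] = {N/(N\NP), NP, NP/(NP\NP), PP/(PP\NP), S/(S\NP)}; S ∉ chart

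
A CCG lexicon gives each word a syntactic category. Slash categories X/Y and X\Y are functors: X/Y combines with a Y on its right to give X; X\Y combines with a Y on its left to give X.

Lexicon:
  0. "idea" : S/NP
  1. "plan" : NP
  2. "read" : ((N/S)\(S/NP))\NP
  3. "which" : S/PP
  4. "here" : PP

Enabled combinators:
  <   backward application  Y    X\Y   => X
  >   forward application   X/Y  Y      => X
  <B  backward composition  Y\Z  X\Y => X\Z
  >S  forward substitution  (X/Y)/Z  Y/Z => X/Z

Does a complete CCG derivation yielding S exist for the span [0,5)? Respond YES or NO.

NO

S/NP NP ((N/S)\(S/NP))\NP S/PP PP
CKY chart[0,5] = {N}; S ∉ chart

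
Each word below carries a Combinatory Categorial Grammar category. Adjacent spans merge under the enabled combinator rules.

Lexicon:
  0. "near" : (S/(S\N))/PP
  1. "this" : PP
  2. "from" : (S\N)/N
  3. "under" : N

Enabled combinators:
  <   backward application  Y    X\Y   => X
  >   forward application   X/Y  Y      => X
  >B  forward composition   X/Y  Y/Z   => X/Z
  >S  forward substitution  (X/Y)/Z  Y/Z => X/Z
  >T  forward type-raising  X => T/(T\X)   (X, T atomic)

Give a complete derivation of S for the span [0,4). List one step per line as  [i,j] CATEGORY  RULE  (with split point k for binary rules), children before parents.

[0,1] (S/(S\N))/PP  lex  "near"
[1,2] PP  lex  "this"
[0,2] S/(S\N)  >  k=1
[2,3] (S\N)/N  lex  "from"
[3,4] N  lex  "under"
[2,4] S\N  >  k=3
[0,4] S  >  k=2

[0,4] S   >
  [0,2] S/(S\N)   >
    [0,1] "near" : (S/(S\N))/PP
    [1,2] "this" : PP
  [2,4] S\N   >
    [2,3] "from" : (S\N)/N
    [3,4] "under" : N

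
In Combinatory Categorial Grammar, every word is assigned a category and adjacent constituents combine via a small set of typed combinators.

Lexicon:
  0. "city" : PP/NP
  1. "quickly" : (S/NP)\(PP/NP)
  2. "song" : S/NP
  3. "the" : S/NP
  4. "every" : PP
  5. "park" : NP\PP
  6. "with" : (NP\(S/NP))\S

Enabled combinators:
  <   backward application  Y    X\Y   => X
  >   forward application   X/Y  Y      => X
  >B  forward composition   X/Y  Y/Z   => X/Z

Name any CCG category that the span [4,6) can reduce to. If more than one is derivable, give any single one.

[0,7] S   >
  [0,2] S/NP   <
    [0,1] "city" : PP/NP
    [1,2] "quickly" : (S/NP)\(PP/NP)
  [2,7] NP   <
    [2,3] "song" : S/NP
    [3,7] NP\(S/NP)   <
      [3,6] S   >
        [3,4] "the" : S/NP
        [4,6] NP   <
          [4,5] "every" : PP
          [5,6] "park" : NP\PP
      [6,7] "with" : (NP\(S/NP))\S

NP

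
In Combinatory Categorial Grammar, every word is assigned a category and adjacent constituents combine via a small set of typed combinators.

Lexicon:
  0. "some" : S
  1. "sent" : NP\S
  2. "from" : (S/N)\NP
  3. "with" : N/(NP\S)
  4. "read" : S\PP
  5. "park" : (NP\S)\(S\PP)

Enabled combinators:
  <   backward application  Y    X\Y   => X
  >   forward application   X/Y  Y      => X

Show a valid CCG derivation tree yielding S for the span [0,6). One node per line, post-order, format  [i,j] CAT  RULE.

[0,1] S  lex  "some"
[1,2] NP\S  lex  "sent"
[0,2] NP  <  k=1
[2,3] (S/N)\NP  lex  "from"
[0,3] S/N  <  k=2
[3,4] N/(NP\S)  lex  "with"
[4,5] S\PP  lex  "read"
[5,6] (NP\S)\(S\PP)  lex  "park"
[4,6] NP\S  <  k=5
[3,6] N  >  k=4
[0,6] S  >  k=3

[0,6] S   >
  [0,3] S/N   <
    [0,2] NP   <
      [0,1] "some" : S
      [1,2] "sent" : NP\S
    [2,3] "from" : (S/N)\NP
  [3,6] N   >
    [3,4] "with" : N/(NP\S)
    [4,6] NP\S   <
      [4,5] "read" : S\PP
      [5,6] "park" : (NP\S)\(S\PP)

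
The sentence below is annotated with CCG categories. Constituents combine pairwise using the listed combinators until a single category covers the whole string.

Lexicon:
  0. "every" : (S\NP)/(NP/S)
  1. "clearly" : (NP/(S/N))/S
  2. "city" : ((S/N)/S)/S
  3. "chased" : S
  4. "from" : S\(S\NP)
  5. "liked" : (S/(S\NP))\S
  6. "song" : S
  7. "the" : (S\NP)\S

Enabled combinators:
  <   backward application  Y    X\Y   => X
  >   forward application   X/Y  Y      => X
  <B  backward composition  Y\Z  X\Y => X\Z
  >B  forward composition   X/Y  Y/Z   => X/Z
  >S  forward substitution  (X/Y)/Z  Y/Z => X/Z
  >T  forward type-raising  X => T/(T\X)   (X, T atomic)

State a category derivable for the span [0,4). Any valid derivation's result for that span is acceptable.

S\NP

[0,8] S   >
  [0,6] S/(S\NP)   <
    [0,5] S   <
      [0,4] S\NP   >
        [0,1] "every" : (S\NP)/(NP/S)
        [1,4] NP/S   >S
          [1,2] "clearly" : (NP/(S/N))/S
          [2,4] (S/N)/S   >
            [2,3] "city" : ((S/N)/S)/S
            [3,4] "chased" : S
      [4,5] "from" : S\(S\NP)
    [5,6] "liked" : (S/(S\NP))\S
  [6,8] S\NP   <
    [6,7] "song" : S
    [7,8] "the" : (S\NP)\S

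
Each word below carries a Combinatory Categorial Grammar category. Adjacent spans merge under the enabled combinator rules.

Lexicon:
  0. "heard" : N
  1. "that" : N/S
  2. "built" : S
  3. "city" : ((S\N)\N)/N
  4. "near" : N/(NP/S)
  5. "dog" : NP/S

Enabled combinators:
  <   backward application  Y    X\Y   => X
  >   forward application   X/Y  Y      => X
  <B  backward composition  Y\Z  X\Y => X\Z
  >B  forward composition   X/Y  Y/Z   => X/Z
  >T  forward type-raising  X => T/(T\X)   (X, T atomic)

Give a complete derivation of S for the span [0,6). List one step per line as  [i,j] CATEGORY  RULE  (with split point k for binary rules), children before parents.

[0,1] N  lex  "heard"
[0,1] S/(S\N)  >T
[1,2] N/S  lex  "that"
[2,3] S  lex  "built"
[1,3] N  >  k=2
[3,4] ((S\N)\N)/N  lex  "city"
[4,5] N/(NP/S)  lex  "near"
[5,6] NP/S  lex  "dog"
[4,6] N  >  k=5
[3,6] (S\N)\N  >  k=4
[1,6] S\N  <  k=3
[0,6] S  >  k=1

[0,6] S   >
  [0,1] S/(S\N)   >T
    [0,1] "heard" : N
  [1,6] S\N   <
    [1,3] N   >
      [1,2] "that" : N/S
      [2,3] "built" : S
    [3,6] (S\N)\N   >
      [3,4] "city" : ((S\N)\N)/N
      [4,6] N   >
        [4,5] "near" : N/(NP/S)
        [5,6] "dog" : NP/S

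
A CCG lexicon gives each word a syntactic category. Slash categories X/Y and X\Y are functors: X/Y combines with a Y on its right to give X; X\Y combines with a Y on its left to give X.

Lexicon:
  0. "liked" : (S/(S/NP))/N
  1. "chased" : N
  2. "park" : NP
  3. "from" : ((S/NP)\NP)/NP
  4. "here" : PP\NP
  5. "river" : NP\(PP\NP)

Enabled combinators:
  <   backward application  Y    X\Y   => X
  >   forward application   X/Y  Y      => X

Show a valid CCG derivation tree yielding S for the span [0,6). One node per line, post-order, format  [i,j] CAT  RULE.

[0,6] S   >
  [0,2] S/(S/NP)   >
    [0,1] "liked" : (S/(S/NP))/N
    [1,2] "chased" : N
  [2,6] S/NP   <
    [2,3] "park" : NP
    [3,6] (S/NP)\NP   >
      [3,4] "from" : ((S/NP)\NP)/NP
      [4,6] NP   <
        [4,5] "here" : PP\NP
        [5,6] "river" : NP\(PP\NP)

[0,1] (S/(S/NP))/N  lex  "liked"
[1,2] N  lex  "chased"
[0,2] S/(S/NP)  >  k=1
[2,3] NP  lex  "park"
[3,4] ((S/NP)\NP)/NP  lex  "from"
[4,5] PP\NP  lex  "here"
[5,6] NP\(PP\NP)  lex  "river"
[4,6] NP  <  k=5
[3,6] (S/NP)\NP  >  k=4
[2,6] S/NP  <  k=3
[0,6] S  >  k=2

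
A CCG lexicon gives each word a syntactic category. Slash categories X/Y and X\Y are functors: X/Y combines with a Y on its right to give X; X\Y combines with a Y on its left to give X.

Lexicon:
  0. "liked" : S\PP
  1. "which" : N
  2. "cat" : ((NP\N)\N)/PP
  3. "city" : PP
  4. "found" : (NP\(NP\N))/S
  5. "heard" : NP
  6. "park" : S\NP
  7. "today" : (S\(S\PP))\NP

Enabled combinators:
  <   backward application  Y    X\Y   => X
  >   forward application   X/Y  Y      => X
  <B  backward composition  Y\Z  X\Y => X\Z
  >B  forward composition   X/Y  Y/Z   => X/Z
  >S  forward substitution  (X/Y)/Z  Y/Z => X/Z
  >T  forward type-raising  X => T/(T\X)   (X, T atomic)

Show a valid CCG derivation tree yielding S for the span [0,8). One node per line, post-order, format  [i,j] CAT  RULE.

[0,8] S   <
  [0,1] "liked" : S\PP
  [1,8] S\(S\PP)   <
    [1,7] NP   <
      [1,4] NP\N   <
        [1,2] "which" : N
        [2,4] (NP\N)\N   >
          [2,3] "cat" : ((NP\N)\N)/PP
          [3,4] "city" : PP
      [4,7] NP\(NP\N)   >
        [4,5] "found" : (NP\(NP\N))/S
        [5,7] S   <
          [5,6] "heard" : NP
          [6,7] "park" : S\NP
    [7,8] "today" : (S\(S\PP))\NP

[0,1] S\PP  lex  "liked"
[1,2] N  lex  "which"
[2,3] ((NP\N)\N)/PP  lex  "cat"
[3,4] PP  lex  "city"
[2,4] (NP\N)\N  >  k=3
[1,4] NP\N  <  k=2
[4,5] (NP\(NP\N))/S  lex  "found"
[5,6] NP  lex  "heard"
[6,7] S\NP  lex  "park"
[5,7] S  <  k=6
[4,7] NP\(NP\N)  >  k=5
[1,7] NP  <  k=4
[7,8] (S\(S\PP))\NP  lex  "today"
[1,8] S\(S\PP)  <  k=7
[0,8] S  <  k=1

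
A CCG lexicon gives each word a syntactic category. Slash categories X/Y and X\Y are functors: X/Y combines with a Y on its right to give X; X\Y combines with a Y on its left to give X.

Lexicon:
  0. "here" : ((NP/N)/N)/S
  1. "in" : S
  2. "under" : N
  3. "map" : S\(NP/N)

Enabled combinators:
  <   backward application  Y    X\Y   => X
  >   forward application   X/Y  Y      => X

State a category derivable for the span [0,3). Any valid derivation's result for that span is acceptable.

[0,4] S   <
  [0,3] NP/N   >
    [0,2] (NP/N)/N   >
      [0,1] "here" : ((NP/N)/N)/S
      [1,2] "in" : S
    [2,3] "under" : N
  [3,4] "map" : S\(NP/N)

NP/N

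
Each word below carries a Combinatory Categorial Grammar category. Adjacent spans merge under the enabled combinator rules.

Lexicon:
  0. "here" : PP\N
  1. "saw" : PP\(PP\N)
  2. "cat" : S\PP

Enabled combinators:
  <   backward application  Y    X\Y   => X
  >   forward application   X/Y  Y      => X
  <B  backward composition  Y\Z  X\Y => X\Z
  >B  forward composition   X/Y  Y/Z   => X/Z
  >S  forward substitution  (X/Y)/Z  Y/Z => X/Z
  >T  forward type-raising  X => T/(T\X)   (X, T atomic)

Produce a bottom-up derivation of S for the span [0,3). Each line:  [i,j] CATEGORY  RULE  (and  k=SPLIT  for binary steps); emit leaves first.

[0,1] PP\N  lex  "here"
[1,2] PP\(PP\N)  lex  "saw"
[0,2] PP  <  k=1
[2,3] S\PP  lex  "cat"
[0,3] S  <  k=2

[0,3] S   <
  [0,2] PP   <
    [0,1] "here" : PP\N
    [1,2] "saw" : PP\(PP\N)
  [2,3] "cat" : S\PP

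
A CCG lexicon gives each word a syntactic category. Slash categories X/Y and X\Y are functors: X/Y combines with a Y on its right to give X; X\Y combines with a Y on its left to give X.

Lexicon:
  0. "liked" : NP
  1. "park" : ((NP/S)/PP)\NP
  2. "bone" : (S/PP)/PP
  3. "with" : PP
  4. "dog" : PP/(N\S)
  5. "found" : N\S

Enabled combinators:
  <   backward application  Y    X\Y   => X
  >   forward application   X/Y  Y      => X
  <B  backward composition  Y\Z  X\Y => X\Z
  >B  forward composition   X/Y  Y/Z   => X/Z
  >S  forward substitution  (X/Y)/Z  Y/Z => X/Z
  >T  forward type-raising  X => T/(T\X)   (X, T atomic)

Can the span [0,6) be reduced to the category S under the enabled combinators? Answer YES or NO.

NO

NP ((NP/S)/PP)\NP (S/PP)/PP PP PP/(N\S) N\S
CKY chart[0,6] = {(NP/S)/(PP\S), N/(N\NP), NP, NP/(NP\NP), NP/(PP\PP), PP/(PP\NP), S/(S\NP)}; S ∉ chart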